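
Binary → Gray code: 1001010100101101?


Binary: 1001010100101101
Gray code: G = B XOR (B >> 1)
B >> 1 = 0100101010010110
1001010100101101 XOR 0100101010010110:
  1 XOR 0 = 1
  0 XOR 1 = 1
  0 XOR 0 = 0
  1 XOR 0 = 1
  0 XOR 1 = 1
  1 XOR 0 = 1
  0 XOR 1 = 1
  1 XOR 0 = 1
  0 XOR 1 = 1
  0 XOR 0 = 0
  1 XOR 0 = 1
  0 XOR 1 = 1
  1 XOR 0 = 1
  1 XOR 1 = 0
  0 XOR 1 = 1
  1 XOR 0 = 1
= 1101111110111011


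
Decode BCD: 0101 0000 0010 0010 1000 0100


Each 4-bit group → digit:
  0101 → 5
  0000 → 0
  0010 → 2
  0010 → 2
  1000 → 8
  0100 → 4
= 502284


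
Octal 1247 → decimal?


Positional values:
Position 0: 7 × 8^0 = 7
Position 1: 4 × 8^1 = 32
Position 2: 2 × 8^2 = 128
Position 3: 1 × 8^3 = 512
Sum = 7 + 32 + 128 + 512
= 679


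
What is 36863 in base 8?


Divide by 8 repeatedly:
36863 ÷ 8 = 4607 remainder 7
4607 ÷ 8 = 575 remainder 7
575 ÷ 8 = 71 remainder 7
71 ÷ 8 = 8 remainder 7
8 ÷ 8 = 1 remainder 0
1 ÷ 8 = 0 remainder 1
Reading remainders bottom-up:
= 0o107777


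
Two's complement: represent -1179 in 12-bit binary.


Original: 010010011011
Step 1 - Invert all bits: 101101100100
Step 2 - Add 1: 101101100100 + 1
= 101101100101 (represents -1179)


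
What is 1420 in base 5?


Divide by 5 repeatedly:
1420 ÷ 5 = 284 remainder 0
284 ÷ 5 = 56 remainder 4
56 ÷ 5 = 11 remainder 1
11 ÷ 5 = 2 remainder 1
2 ÷ 5 = 0 remainder 2
Reading remainders bottom-up:
= 21140


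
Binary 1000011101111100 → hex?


Group into 4-bit nibbles: 1000011101111100
  1000 = 8
  0111 = 7
  0111 = 7
  1100 = C
= 0x877C


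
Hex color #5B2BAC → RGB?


Hex: #5B2BAC
R = 5B₁₆ = 91
G = 2B₁₆ = 43
B = AC₁₆ = 172
= RGB(91, 43, 172)


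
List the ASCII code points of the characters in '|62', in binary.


String: '|62'  (3 characters)
Per-character ASCII lookup:
  '|': special character: '|' = 124 → 1111100
  '6': digits start at 48: '6' = 48 + 6 = 54 → 110110
  '2': digits start at 48: '2' = 48 + 2 = 50 → 110010
= 1111100 110110 110010


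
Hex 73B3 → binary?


Each hex digit → 4 binary bits:
  7 = 0111
  3 = 0011
  B = 1011
  3 = 0011
Concatenate: 0111 0011 1011 0011
= 0111001110110011


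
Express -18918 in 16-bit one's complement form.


Original: 0100100111100110
Invert all bits:
  bit 0: 0 → 1
  bit 1: 1 → 0
  bit 2: 0 → 1
  bit 3: 0 → 1
  bit 4: 1 → 0
  bit 5: 0 → 1
  bit 6: 0 → 1
  bit 7: 1 → 0
  bit 8: 1 → 0
  bit 9: 1 → 0
  bit 10: 1 → 0
  bit 11: 0 → 1
  bit 12: 0 → 1
  bit 13: 1 → 0
  bit 14: 1 → 0
  bit 15: 0 → 1
= 1011011000011001


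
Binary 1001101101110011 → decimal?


Positional values:
Bit 0: 1 × 2^0 = 1
Bit 1: 1 × 2^1 = 2
Bit 4: 1 × 2^4 = 16
Bit 5: 1 × 2^5 = 32
Bit 6: 1 × 2^6 = 64
Bit 8: 1 × 2^8 = 256
Bit 9: 1 × 2^9 = 512
Bit 11: 1 × 2^11 = 2048
Bit 12: 1 × 2^12 = 4096
Bit 15: 1 × 2^15 = 32768
Sum = 1 + 2 + 16 + 32 + 64 + 256 + 512 + 2048 + 4096 + 32768
= 39795


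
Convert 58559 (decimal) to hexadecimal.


Divide by 16 repeatedly:
58559 ÷ 16 = 3659 remainder 15 (F)
3659 ÷ 16 = 228 remainder 11 (B)
228 ÷ 16 = 14 remainder 4 (4)
14 ÷ 16 = 0 remainder 14 (E)
Reading remainders bottom-up:
= 0xE4BF


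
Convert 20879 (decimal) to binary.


Divide by 2 repeatedly:
20879 ÷ 2 = 10439 remainder 1
10439 ÷ 2 = 5219 remainder 1
5219 ÷ 2 = 2609 remainder 1
2609 ÷ 2 = 1304 remainder 1
1304 ÷ 2 = 652 remainder 0
652 ÷ 2 = 326 remainder 0
326 ÷ 2 = 163 remainder 0
163 ÷ 2 = 81 remainder 1
81 ÷ 2 = 40 remainder 1
40 ÷ 2 = 20 remainder 0
20 ÷ 2 = 10 remainder 0
10 ÷ 2 = 5 remainder 0
5 ÷ 2 = 2 remainder 1
2 ÷ 2 = 1 remainder 0
1 ÷ 2 = 0 remainder 1
Reading remainders bottom-up:
= 101000110001111


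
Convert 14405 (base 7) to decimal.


Positional values (base 7):
  5 × 7^0 = 5 × 1 = 5
  0 × 7^1 = 0 × 7 = 0
  4 × 7^2 = 4 × 49 = 196
  4 × 7^3 = 4 × 343 = 1372
  1 × 7^4 = 1 × 2401 = 2401
Sum = 5 + 0 + 196 + 1372 + 2401
= 3974


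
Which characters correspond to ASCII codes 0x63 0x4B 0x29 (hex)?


Codes (hex): 0x63 0x4B 0x29
Per-code ASCII lookup:
  0x63 = 99  (range 97-122: lowercase, 99 - 97 = 2) → 'c'
  0x4B = 75  (range 65-90: uppercase, 75 - 65 = 10) → 'K'
  0x29 = 41  (special character) → ')'
= 'cK)'


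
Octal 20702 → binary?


Each octal digit → 3 binary bits:
  2 = 010
  0 = 000
  7 = 111
  0 = 000
  2 = 010
Concatenate: 010 000 111 000 010
= 010000111000010


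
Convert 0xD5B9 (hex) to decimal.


Positional values:
Position 0: 9 × 16^0 = 9 × 1 = 9
Position 1: B × 16^1 = 11 × 16 = 176
Position 2: 5 × 16^2 = 5 × 256 = 1280
Position 3: D × 16^3 = 13 × 4096 = 53248
Sum = 9 + 176 + 1280 + 53248
= 54713


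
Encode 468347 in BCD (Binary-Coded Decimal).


Each digit → 4-bit binary:
  4 → 0100
  6 → 0110
  8 → 1000
  3 → 0011
  4 → 0100
  7 → 0111
= 0100 0110 1000 0011 0100 0111


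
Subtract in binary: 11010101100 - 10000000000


Align and subtract column by column (LSB to MSB, borrowing when needed):
  11010101100
- 10000000000
  -----------
  col 0: (0 - 0 borrow-in) - 0 → 0 - 0 = 0, borrow out 0
  col 1: (0 - 0 borrow-in) - 0 → 0 - 0 = 0, borrow out 0
  col 2: (1 - 0 borrow-in) - 0 → 1 - 0 = 1, borrow out 0
  col 3: (1 - 0 borrow-in) - 0 → 1 - 0 = 1, borrow out 0
  col 4: (0 - 0 borrow-in) - 0 → 0 - 0 = 0, borrow out 0
  col 5: (1 - 0 borrow-in) - 0 → 1 - 0 = 1, borrow out 0
  col 6: (0 - 0 borrow-in) - 0 → 0 - 0 = 0, borrow out 0
  col 7: (1 - 0 borrow-in) - 0 → 1 - 0 = 1, borrow out 0
  col 8: (0 - 0 borrow-in) - 0 → 0 - 0 = 0, borrow out 0
  col 9: (1 - 0 borrow-in) - 0 → 1 - 0 = 1, borrow out 0
  col 10: (1 - 0 borrow-in) - 1 → 1 - 1 = 0, borrow out 0
Reading bits MSB→LSB: 01010101100
Strip leading zeros: 1010101100
= 1010101100


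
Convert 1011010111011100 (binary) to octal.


Group into 3-bit groups: 001011010111011100
  001 = 1
  011 = 3
  010 = 2
  111 = 7
  011 = 3
  100 = 4
= 0o132734


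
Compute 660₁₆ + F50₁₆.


Align and add column by column (LSB to MSB, each column mod 16 with carry):
  0660
+ 0F50
  ----
  col 0: 0(0) + 0(0) + 0 (carry in) = 0 → 0(0), carry out 0
  col 1: 6(6) + 5(5) + 0 (carry in) = 11 → B(11), carry out 0
  col 2: 6(6) + F(15) + 0 (carry in) = 21 → 5(5), carry out 1
  col 3: 0(0) + 0(0) + 1 (carry in) = 1 → 1(1), carry out 0
Reading digits MSB→LSB: 15B0
Strip leading zeros: 15B0
= 0x15B0


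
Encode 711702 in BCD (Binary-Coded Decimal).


Each digit → 4-bit binary:
  7 → 0111
  1 → 0001
  1 → 0001
  7 → 0111
  0 → 0000
  2 → 0010
= 0111 0001 0001 0111 0000 0010


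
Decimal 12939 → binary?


Divide by 2 repeatedly:
12939 ÷ 2 = 6469 remainder 1
6469 ÷ 2 = 3234 remainder 1
3234 ÷ 2 = 1617 remainder 0
1617 ÷ 2 = 808 remainder 1
808 ÷ 2 = 404 remainder 0
404 ÷ 2 = 202 remainder 0
202 ÷ 2 = 101 remainder 0
101 ÷ 2 = 50 remainder 1
50 ÷ 2 = 25 remainder 0
25 ÷ 2 = 12 remainder 1
12 ÷ 2 = 6 remainder 0
6 ÷ 2 = 3 remainder 0
3 ÷ 2 = 1 remainder 1
1 ÷ 2 = 0 remainder 1
Reading remainders bottom-up:
= 11001010001011


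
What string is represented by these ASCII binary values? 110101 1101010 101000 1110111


Codes (binary): 110101 1101010 101000 1110111
Per-code ASCII lookup:
  110101 = 53  (range 48-57: digits, 53 - 48 = 5) → '5'
  1101010 = 106  (range 97-122: lowercase, 106 - 97 = 9) → 'j'
  101000 = 40  (special character) → '('
  1110111 = 119  (range 97-122: lowercase, 119 - 97 = 22) → 'w'
= '5j(w'


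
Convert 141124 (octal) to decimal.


Positional values:
Position 0: 4 × 8^0 = 4
Position 1: 2 × 8^1 = 16
Position 2: 1 × 8^2 = 64
Position 3: 1 × 8^3 = 512
Position 4: 4 × 8^4 = 16384
Position 5: 1 × 8^5 = 32768
Sum = 4 + 16 + 64 + 512 + 16384 + 32768
= 49748


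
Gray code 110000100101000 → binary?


Gray code: 110000100101000
MSB stays the same: 1
Each subsequent bit = prev_binary XOR current_gray:
  B[1] = 1 XOR 1 = 0
  B[2] = 0 XOR 0 = 0
  B[3] = 0 XOR 0 = 0
  B[4] = 0 XOR 0 = 0
  B[5] = 0 XOR 0 = 0
  B[6] = 0 XOR 1 = 1
  B[7] = 1 XOR 0 = 1
  B[8] = 1 XOR 0 = 1
  B[9] = 1 XOR 1 = 0
  B[10] = 0 XOR 0 = 0
  B[11] = 0 XOR 1 = 1
  B[12] = 1 XOR 0 = 1
  B[13] = 1 XOR 0 = 1
  B[14] = 1 XOR 0 = 1
= 100000111001111 (16847 decimal)


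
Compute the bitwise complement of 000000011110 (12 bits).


Original: 000000011110
Invert all bits:
  bit 0: 0 → 1
  bit 1: 0 → 1
  bit 2: 0 → 1
  bit 3: 0 → 1
  bit 4: 0 → 1
  bit 5: 0 → 1
  bit 6: 0 → 1
  bit 7: 1 → 0
  bit 8: 1 → 0
  bit 9: 1 → 0
  bit 10: 1 → 0
  bit 11: 0 → 1
= 111111100001


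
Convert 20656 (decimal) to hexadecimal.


Divide by 16 repeatedly:
20656 ÷ 16 = 1291 remainder 0 (0)
1291 ÷ 16 = 80 remainder 11 (B)
80 ÷ 16 = 5 remainder 0 (0)
5 ÷ 16 = 0 remainder 5 (5)
Reading remainders bottom-up:
= 0x50B0


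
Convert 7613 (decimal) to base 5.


Divide by 5 repeatedly:
7613 ÷ 5 = 1522 remainder 3
1522 ÷ 5 = 304 remainder 2
304 ÷ 5 = 60 remainder 4
60 ÷ 5 = 12 remainder 0
12 ÷ 5 = 2 remainder 2
2 ÷ 5 = 0 remainder 2
Reading remainders bottom-up:
= 220423


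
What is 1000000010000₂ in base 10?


Positional values:
Bit 4: 1 × 2^4 = 16
Bit 12: 1 × 2^12 = 4096
Sum = 16 + 4096
= 4112


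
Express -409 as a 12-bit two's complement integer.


Original: 000110011001
Step 1 - Invert all bits: 111001100110
Step 2 - Add 1: 111001100110 + 1
= 111001100111 (represents -409)


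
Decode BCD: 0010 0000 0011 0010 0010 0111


Each 4-bit group → digit:
  0010 → 2
  0000 → 0
  0011 → 3
  0010 → 2
  0010 → 2
  0111 → 7
= 203227


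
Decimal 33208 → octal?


Divide by 8 repeatedly:
33208 ÷ 8 = 4151 remainder 0
4151 ÷ 8 = 518 remainder 7
518 ÷ 8 = 64 remainder 6
64 ÷ 8 = 8 remainder 0
8 ÷ 8 = 1 remainder 0
1 ÷ 8 = 0 remainder 1
Reading remainders bottom-up:
= 0o100670


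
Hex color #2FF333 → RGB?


Hex: #2FF333
R = 2F₁₆ = 47
G = F3₁₆ = 243
B = 33₁₆ = 51
= RGB(47, 243, 51)


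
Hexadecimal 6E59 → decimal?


Positional values:
Position 0: 9 × 16^0 = 9 × 1 = 9
Position 1: 5 × 16^1 = 5 × 16 = 80
Position 2: E × 16^2 = 14 × 256 = 3584
Position 3: 6 × 16^3 = 6 × 4096 = 24576
Sum = 9 + 80 + 3584 + 24576
= 28249


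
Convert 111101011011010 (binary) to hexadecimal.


Group into 4-bit nibbles: 0111101011011010
  0111 = 7
  1010 = A
  1101 = D
  1010 = A
= 0x7ADA


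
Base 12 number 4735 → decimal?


Positional values (base 12):
  5 × 12^0 = 5 × 1 = 5
  3 × 12^1 = 3 × 12 = 36
  7 × 12^2 = 7 × 144 = 1008
  4 × 12^3 = 4 × 1728 = 6912
Sum = 5 + 36 + 1008 + 6912
= 7961


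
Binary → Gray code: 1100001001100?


Binary: 1100001001100
Gray code: G = B XOR (B >> 1)
B >> 1 = 0110000100110
1100001001100 XOR 0110000100110:
  1 XOR 0 = 1
  1 XOR 1 = 0
  0 XOR 1 = 1
  0 XOR 0 = 0
  0 XOR 0 = 0
  0 XOR 0 = 0
  1 XOR 0 = 1
  0 XOR 1 = 1
  0 XOR 0 = 0
  1 XOR 0 = 1
  1 XOR 1 = 0
  0 XOR 1 = 1
  0 XOR 0 = 0
= 1010001101010


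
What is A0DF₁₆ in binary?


Each hex digit → 4 binary bits:
  A = 1010
  0 = 0000
  D = 1101
  F = 1111
Concatenate: 1010 0000 1101 1111
= 1010000011011111


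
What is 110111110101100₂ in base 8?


Group into 3-bit groups: 110111110101100
  110 = 6
  111 = 7
  110 = 6
  101 = 5
  100 = 4
= 0o67654


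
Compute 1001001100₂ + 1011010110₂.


Align and add column by column (LSB to MSB, carry propagating):
  01001001100
+ 01011010110
  -----------
  col 0: 0 + 0 + 0 (carry in) = 0 → bit 0, carry out 0
  col 1: 0 + 1 + 0 (carry in) = 1 → bit 1, carry out 0
  col 2: 1 + 1 + 0 (carry in) = 2 → bit 0, carry out 1
  col 3: 1 + 0 + 1 (carry in) = 2 → bit 0, carry out 1
  col 4: 0 + 1 + 1 (carry in) = 2 → bit 0, carry out 1
  col 5: 0 + 0 + 1 (carry in) = 1 → bit 1, carry out 0
  col 6: 1 + 1 + 0 (carry in) = 2 → bit 0, carry out 1
  col 7: 0 + 1 + 1 (carry in) = 2 → bit 0, carry out 1
  col 8: 0 + 0 + 1 (carry in) = 1 → bit 1, carry out 0
  col 9: 1 + 1 + 0 (carry in) = 2 → bit 0, carry out 1
  col 10: 0 + 0 + 1 (carry in) = 1 → bit 1, carry out 0
Reading bits MSB→LSB: 10100100010
Strip leading zeros: 10100100010
= 10100100010


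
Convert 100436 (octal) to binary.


Each octal digit → 3 binary bits:
  1 = 001
  0 = 000
  0 = 000
  4 = 100
  3 = 011
  6 = 110
Concatenate: 001 000 000 100 011 110
= 001000000100011110


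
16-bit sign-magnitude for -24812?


Sign bit: 1 (negative)
Magnitude: 24812 = 110000011101100
= 1110000011101100


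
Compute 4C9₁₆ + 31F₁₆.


Align and add column by column (LSB to MSB, each column mod 16 with carry):
  04C9
+ 031F
  ----
  col 0: 9(9) + F(15) + 0 (carry in) = 24 → 8(8), carry out 1
  col 1: C(12) + 1(1) + 1 (carry in) = 14 → E(14), carry out 0
  col 2: 4(4) + 3(3) + 0 (carry in) = 7 → 7(7), carry out 0
  col 3: 0(0) + 0(0) + 0 (carry in) = 0 → 0(0), carry out 0
Reading digits MSB→LSB: 07E8
Strip leading zeros: 7E8
= 0x7E8


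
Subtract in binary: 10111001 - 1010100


Align and subtract column by column (LSB to MSB, borrowing when needed):
  10111001
- 01010100
  --------
  col 0: (1 - 0 borrow-in) - 0 → 1 - 0 = 1, borrow out 0
  col 1: (0 - 0 borrow-in) - 0 → 0 - 0 = 0, borrow out 0
  col 2: (0 - 0 borrow-in) - 1 → borrow from next column: (0+2) - 1 = 1, borrow out 1
  col 3: (1 - 1 borrow-in) - 0 → 0 - 0 = 0, borrow out 0
  col 4: (1 - 0 borrow-in) - 1 → 1 - 1 = 0, borrow out 0
  col 5: (1 - 0 borrow-in) - 0 → 1 - 0 = 1, borrow out 0
  col 6: (0 - 0 borrow-in) - 1 → borrow from next column: (0+2) - 1 = 1, borrow out 1
  col 7: (1 - 1 borrow-in) - 0 → 0 - 0 = 0, borrow out 0
Reading bits MSB→LSB: 01100101
Strip leading zeros: 1100101
= 1100101


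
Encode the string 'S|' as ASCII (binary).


String: 'S|'  (2 characters)
Per-character ASCII lookup:
  'S': uppercase starts at 65: 'S' = 65 + 18 = 83 → 1010011
  '|': special character: '|' = 124 → 1111100
= 1010011 1111100


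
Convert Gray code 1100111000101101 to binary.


Gray code: 1100111000101101
MSB stays the same: 1
Each subsequent bit = prev_binary XOR current_gray:
  B[1] = 1 XOR 1 = 0
  B[2] = 0 XOR 0 = 0
  B[3] = 0 XOR 0 = 0
  B[4] = 0 XOR 1 = 1
  B[5] = 1 XOR 1 = 0
  B[6] = 0 XOR 1 = 1
  B[7] = 1 XOR 0 = 1
  B[8] = 1 XOR 0 = 1
  B[9] = 1 XOR 0 = 1
  B[10] = 1 XOR 1 = 0
  B[11] = 0 XOR 0 = 0
  B[12] = 0 XOR 1 = 1
  B[13] = 1 XOR 1 = 0
  B[14] = 0 XOR 0 = 0
  B[15] = 0 XOR 1 = 1
= 1000101111001001 (35785 decimal)


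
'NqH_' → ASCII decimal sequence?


String: 'NqH_'  (4 characters)
Per-character ASCII lookup:
  'N': uppercase starts at 65: 'N' = 65 + 13 = 78
  'q': lowercase starts at 97: 'q' = 97 + 16 = 113
  'H': uppercase starts at 65: 'H' = 65 + 7 = 72
  '_': special character: '_' = 95
= 78 113 72 95


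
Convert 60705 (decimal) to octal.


Divide by 8 repeatedly:
60705 ÷ 8 = 7588 remainder 1
7588 ÷ 8 = 948 remainder 4
948 ÷ 8 = 118 remainder 4
118 ÷ 8 = 14 remainder 6
14 ÷ 8 = 1 remainder 6
1 ÷ 8 = 0 remainder 1
Reading remainders bottom-up:
= 0o166441


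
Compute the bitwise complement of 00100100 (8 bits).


Original: 00100100
Invert all bits:
  bit 0: 0 → 1
  bit 1: 0 → 1
  bit 2: 1 → 0
  bit 3: 0 → 1
  bit 4: 0 → 1
  bit 5: 1 → 0
  bit 6: 0 → 1
  bit 7: 0 → 1
= 11011011


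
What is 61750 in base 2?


Divide by 2 repeatedly:
61750 ÷ 2 = 30875 remainder 0
30875 ÷ 2 = 15437 remainder 1
15437 ÷ 2 = 7718 remainder 1
7718 ÷ 2 = 3859 remainder 0
3859 ÷ 2 = 1929 remainder 1
1929 ÷ 2 = 964 remainder 1
964 ÷ 2 = 482 remainder 0
482 ÷ 2 = 241 remainder 0
241 ÷ 2 = 120 remainder 1
120 ÷ 2 = 60 remainder 0
60 ÷ 2 = 30 remainder 0
30 ÷ 2 = 15 remainder 0
15 ÷ 2 = 7 remainder 1
7 ÷ 2 = 3 remainder 1
3 ÷ 2 = 1 remainder 1
1 ÷ 2 = 0 remainder 1
Reading remainders bottom-up:
= 1111000100110110


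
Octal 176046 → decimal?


Positional values:
Position 0: 6 × 8^0 = 6
Position 1: 4 × 8^1 = 32
Position 2: 0 × 8^2 = 0
Position 3: 6 × 8^3 = 3072
Position 4: 7 × 8^4 = 28672
Position 5: 1 × 8^5 = 32768
Sum = 6 + 32 + 0 + 3072 + 28672 + 32768
= 64550


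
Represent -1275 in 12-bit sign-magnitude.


Sign bit: 1 (negative)
Magnitude: 1275 = 10011111011
= 110011111011


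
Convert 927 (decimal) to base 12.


Divide by 12 repeatedly:
927 ÷ 12 = 77 remainder 3
77 ÷ 12 = 6 remainder 5
6 ÷ 12 = 0 remainder 6
Reading remainders bottom-up:
= 653


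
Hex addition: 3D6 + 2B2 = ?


Align and add column by column (LSB to MSB, each column mod 16 with carry):
  03D6
+ 02B2
  ----
  col 0: 6(6) + 2(2) + 0 (carry in) = 8 → 8(8), carry out 0
  col 1: D(13) + B(11) + 0 (carry in) = 24 → 8(8), carry out 1
  col 2: 3(3) + 2(2) + 1 (carry in) = 6 → 6(6), carry out 0
  col 3: 0(0) + 0(0) + 0 (carry in) = 0 → 0(0), carry out 0
Reading digits MSB→LSB: 0688
Strip leading zeros: 688
= 0x688


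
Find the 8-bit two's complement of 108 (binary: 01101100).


Original: 01101100
Step 1 - Invert all bits: 10010011
Step 2 - Add 1: 10010011 + 1
= 10010100 (represents -108)


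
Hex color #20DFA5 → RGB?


Hex: #20DFA5
R = 20₁₆ = 32
G = DF₁₆ = 223
B = A5₁₆ = 165
= RGB(32, 223, 165)


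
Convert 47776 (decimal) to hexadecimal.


Divide by 16 repeatedly:
47776 ÷ 16 = 2986 remainder 0 (0)
2986 ÷ 16 = 186 remainder 10 (A)
186 ÷ 16 = 11 remainder 10 (A)
11 ÷ 16 = 0 remainder 11 (B)
Reading remainders bottom-up:
= 0xBAA0


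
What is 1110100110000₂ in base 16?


Group into 4-bit nibbles: 0001110100110000
  0001 = 1
  1101 = D
  0011 = 3
  0000 = 0
= 0x1D30


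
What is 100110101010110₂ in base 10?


Positional values:
Bit 1: 1 × 2^1 = 2
Bit 2: 1 × 2^2 = 4
Bit 4: 1 × 2^4 = 16
Bit 6: 1 × 2^6 = 64
Bit 8: 1 × 2^8 = 256
Bit 10: 1 × 2^10 = 1024
Bit 11: 1 × 2^11 = 2048
Bit 14: 1 × 2^14 = 16384
Sum = 2 + 4 + 16 + 64 + 256 + 1024 + 2048 + 16384
= 19798


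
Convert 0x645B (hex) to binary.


Each hex digit → 4 binary bits:
  6 = 0110
  4 = 0100
  5 = 0101
  B = 1011
Concatenate: 0110 0100 0101 1011
= 0110010001011011


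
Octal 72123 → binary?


Each octal digit → 3 binary bits:
  7 = 111
  2 = 010
  1 = 001
  2 = 010
  3 = 011
Concatenate: 111 010 001 010 011
= 111010001010011


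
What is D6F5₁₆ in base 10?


Positional values:
Position 0: 5 × 16^0 = 5 × 1 = 5
Position 1: F × 16^1 = 15 × 16 = 240
Position 2: 6 × 16^2 = 6 × 256 = 1536
Position 3: D × 16^3 = 13 × 4096 = 53248
Sum = 5 + 240 + 1536 + 53248
= 55029


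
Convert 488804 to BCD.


Each digit → 4-bit binary:
  4 → 0100
  8 → 1000
  8 → 1000
  8 → 1000
  0 → 0000
  4 → 0100
= 0100 1000 1000 1000 0000 0100


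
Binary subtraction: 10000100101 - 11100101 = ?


Align and subtract column by column (LSB to MSB, borrowing when needed):
  10000100101
- 00011100101
  -----------
  col 0: (1 - 0 borrow-in) - 1 → 1 - 1 = 0, borrow out 0
  col 1: (0 - 0 borrow-in) - 0 → 0 - 0 = 0, borrow out 0
  col 2: (1 - 0 borrow-in) - 1 → 1 - 1 = 0, borrow out 0
  col 3: (0 - 0 borrow-in) - 0 → 0 - 0 = 0, borrow out 0
  col 4: (0 - 0 borrow-in) - 0 → 0 - 0 = 0, borrow out 0
  col 5: (1 - 0 borrow-in) - 1 → 1 - 1 = 0, borrow out 0
  col 6: (0 - 0 borrow-in) - 1 → borrow from next column: (0+2) - 1 = 1, borrow out 1
  col 7: (0 - 1 borrow-in) - 1 → borrow from next column: (-1+2) - 1 = 0, borrow out 1
  col 8: (0 - 1 borrow-in) - 0 → borrow from next column: (-1+2) - 0 = 1, borrow out 1
  col 9: (0 - 1 borrow-in) - 0 → borrow from next column: (-1+2) - 0 = 1, borrow out 1
  col 10: (1 - 1 borrow-in) - 0 → 0 - 0 = 0, borrow out 0
Reading bits MSB→LSB: 01101000000
Strip leading zeros: 1101000000
= 1101000000


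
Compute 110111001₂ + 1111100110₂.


Align and add column by column (LSB to MSB, carry propagating):
  00110111001
+ 01111100110
  -----------
  col 0: 1 + 0 + 0 (carry in) = 1 → bit 1, carry out 0
  col 1: 0 + 1 + 0 (carry in) = 1 → bit 1, carry out 0
  col 2: 0 + 1 + 0 (carry in) = 1 → bit 1, carry out 0
  col 3: 1 + 0 + 0 (carry in) = 1 → bit 1, carry out 0
  col 4: 1 + 0 + 0 (carry in) = 1 → bit 1, carry out 0
  col 5: 1 + 1 + 0 (carry in) = 2 → bit 0, carry out 1
  col 6: 0 + 1 + 1 (carry in) = 2 → bit 0, carry out 1
  col 7: 1 + 1 + 1 (carry in) = 3 → bit 1, carry out 1
  col 8: 1 + 1 + 1 (carry in) = 3 → bit 1, carry out 1
  col 9: 0 + 1 + 1 (carry in) = 2 → bit 0, carry out 1
  col 10: 0 + 0 + 1 (carry in) = 1 → bit 1, carry out 0
Reading bits MSB→LSB: 10110011111
Strip leading zeros: 10110011111
= 10110011111


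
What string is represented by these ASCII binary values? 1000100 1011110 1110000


Codes (binary): 1000100 1011110 1110000
Per-code ASCII lookup:
  1000100 = 68  (range 65-90: uppercase, 68 - 65 = 3) → 'D'
  1011110 = 94  (special character) → '^'
  1110000 = 112  (range 97-122: lowercase, 112 - 97 = 15) → 'p'
= 'D^p'


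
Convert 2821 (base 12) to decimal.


Positional values (base 12):
  1 × 12^0 = 1 × 1 = 1
  2 × 12^1 = 2 × 12 = 24
  8 × 12^2 = 8 × 144 = 1152
  2 × 12^3 = 2 × 1728 = 3456
Sum = 1 + 24 + 1152 + 3456
= 4633


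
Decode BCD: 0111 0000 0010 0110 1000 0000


Each 4-bit group → digit:
  0111 → 7
  0000 → 0
  0010 → 2
  0110 → 6
  1000 → 8
  0000 → 0
= 702680


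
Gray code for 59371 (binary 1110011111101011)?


Binary: 1110011111101011
Gray code: G = B XOR (B >> 1)
B >> 1 = 0111001111110101
1110011111101011 XOR 0111001111110101:
  1 XOR 0 = 1
  1 XOR 1 = 0
  1 XOR 1 = 0
  0 XOR 1 = 1
  0 XOR 0 = 0
  1 XOR 0 = 1
  1 XOR 1 = 0
  1 XOR 1 = 0
  1 XOR 1 = 0
  1 XOR 1 = 0
  1 XOR 1 = 0
  0 XOR 1 = 1
  1 XOR 0 = 1
  0 XOR 1 = 1
  1 XOR 0 = 1
  1 XOR 1 = 0
= 1001010000011110


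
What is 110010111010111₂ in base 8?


Group into 3-bit groups: 110010111010111
  110 = 6
  010 = 2
  111 = 7
  010 = 2
  111 = 7
= 0o62727


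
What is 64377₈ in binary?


Each octal digit → 3 binary bits:
  6 = 110
  4 = 100
  3 = 011
  7 = 111
  7 = 111
Concatenate: 110 100 011 111 111
= 110100011111111


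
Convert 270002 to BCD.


Each digit → 4-bit binary:
  2 → 0010
  7 → 0111
  0 → 0000
  0 → 0000
  0 → 0000
  2 → 0010
= 0010 0111 0000 0000 0000 0010


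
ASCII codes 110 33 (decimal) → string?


Codes (decimal): 110 33
Per-code ASCII lookup:
  110  (range 97-122: lowercase, 110 - 97 = 13) → 'n'
  33  (special character) → '!'
= 'n!'


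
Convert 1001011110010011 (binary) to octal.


Group into 3-bit groups: 001001011110010011
  001 = 1
  001 = 1
  011 = 3
  110 = 6
  010 = 2
  011 = 3
= 0o113623


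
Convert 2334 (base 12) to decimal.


Positional values (base 12):
  4 × 12^0 = 4 × 1 = 4
  3 × 12^1 = 3 × 12 = 36
  3 × 12^2 = 3 × 144 = 432
  2 × 12^3 = 2 × 1728 = 3456
Sum = 4 + 36 + 432 + 3456
= 3928


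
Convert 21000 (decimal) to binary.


Divide by 2 repeatedly:
21000 ÷ 2 = 10500 remainder 0
10500 ÷ 2 = 5250 remainder 0
5250 ÷ 2 = 2625 remainder 0
2625 ÷ 2 = 1312 remainder 1
1312 ÷ 2 = 656 remainder 0
656 ÷ 2 = 328 remainder 0
328 ÷ 2 = 164 remainder 0
164 ÷ 2 = 82 remainder 0
82 ÷ 2 = 41 remainder 0
41 ÷ 2 = 20 remainder 1
20 ÷ 2 = 10 remainder 0
10 ÷ 2 = 5 remainder 0
5 ÷ 2 = 2 remainder 1
2 ÷ 2 = 1 remainder 0
1 ÷ 2 = 0 remainder 1
Reading remainders bottom-up:
= 101001000001000


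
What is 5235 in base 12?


Divide by 12 repeatedly:
5235 ÷ 12 = 436 remainder 3
436 ÷ 12 = 36 remainder 4
36 ÷ 12 = 3 remainder 0
3 ÷ 12 = 0 remainder 3
Reading remainders bottom-up:
= 3043


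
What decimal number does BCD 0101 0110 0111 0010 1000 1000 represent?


Each 4-bit group → digit:
  0101 → 5
  0110 → 6
  0111 → 7
  0010 → 2
  1000 → 8
  1000 → 8
= 567288


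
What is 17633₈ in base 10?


Positional values:
Position 0: 3 × 8^0 = 3
Position 1: 3 × 8^1 = 24
Position 2: 6 × 8^2 = 384
Position 3: 7 × 8^3 = 3584
Position 4: 1 × 8^4 = 4096
Sum = 3 + 24 + 384 + 3584 + 4096
= 8091


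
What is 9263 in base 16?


Divide by 16 repeatedly:
9263 ÷ 16 = 578 remainder 15 (F)
578 ÷ 16 = 36 remainder 2 (2)
36 ÷ 16 = 2 remainder 4 (4)
2 ÷ 16 = 0 remainder 2 (2)
Reading remainders bottom-up:
= 0x242F


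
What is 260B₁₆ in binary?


Each hex digit → 4 binary bits:
  2 = 0010
  6 = 0110
  0 = 0000
  B = 1011
Concatenate: 0010 0110 0000 1011
= 0010011000001011


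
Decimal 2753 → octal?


Divide by 8 repeatedly:
2753 ÷ 8 = 344 remainder 1
344 ÷ 8 = 43 remainder 0
43 ÷ 8 = 5 remainder 3
5 ÷ 8 = 0 remainder 5
Reading remainders bottom-up:
= 0o5301


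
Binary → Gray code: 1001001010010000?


Binary: 1001001010010000
Gray code: G = B XOR (B >> 1)
B >> 1 = 0100100101001000
1001001010010000 XOR 0100100101001000:
  1 XOR 0 = 1
  0 XOR 1 = 1
  0 XOR 0 = 0
  1 XOR 0 = 1
  0 XOR 1 = 1
  0 XOR 0 = 0
  1 XOR 0 = 1
  0 XOR 1 = 1
  1 XOR 0 = 1
  0 XOR 1 = 1
  0 XOR 0 = 0
  1 XOR 0 = 1
  0 XOR 1 = 1
  0 XOR 0 = 0
  0 XOR 0 = 0
  0 XOR 0 = 0
= 1101101111011000


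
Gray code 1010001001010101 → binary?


Gray code: 1010001001010101
MSB stays the same: 1
Each subsequent bit = prev_binary XOR current_gray:
  B[1] = 1 XOR 0 = 1
  B[2] = 1 XOR 1 = 0
  B[3] = 0 XOR 0 = 0
  B[4] = 0 XOR 0 = 0
  B[5] = 0 XOR 0 = 0
  B[6] = 0 XOR 1 = 1
  B[7] = 1 XOR 0 = 1
  B[8] = 1 XOR 0 = 1
  B[9] = 1 XOR 1 = 0
  B[10] = 0 XOR 0 = 0
  B[11] = 0 XOR 1 = 1
  B[12] = 1 XOR 0 = 1
  B[13] = 1 XOR 1 = 0
  B[14] = 0 XOR 0 = 0
  B[15] = 0 XOR 1 = 1
= 1100001110011001 (50073 decimal)


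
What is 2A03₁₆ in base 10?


Positional values:
Position 0: 3 × 16^0 = 3 × 1 = 3
Position 1: 0 × 16^1 = 0 × 16 = 0
Position 2: A × 16^2 = 10 × 256 = 2560
Position 3: 2 × 16^3 = 2 × 4096 = 8192
Sum = 3 + 0 + 2560 + 8192
= 10755


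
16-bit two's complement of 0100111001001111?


Original: 0100111001001111
Step 1 - Invert all bits: 1011000110110000
Step 2 - Add 1: 1011000110110000 + 1
= 1011000110110001 (represents -20047)


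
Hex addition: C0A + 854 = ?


Align and add column by column (LSB to MSB, each column mod 16 with carry):
  0C0A
+ 0854
  ----
  col 0: A(10) + 4(4) + 0 (carry in) = 14 → E(14), carry out 0
  col 1: 0(0) + 5(5) + 0 (carry in) = 5 → 5(5), carry out 0
  col 2: C(12) + 8(8) + 0 (carry in) = 20 → 4(4), carry out 1
  col 3: 0(0) + 0(0) + 1 (carry in) = 1 → 1(1), carry out 0
Reading digits MSB→LSB: 145E
Strip leading zeros: 145E
= 0x145E


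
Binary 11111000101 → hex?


Group into 4-bit nibbles: 011111000101
  0111 = 7
  1100 = C
  0101 = 5
= 0x7C5


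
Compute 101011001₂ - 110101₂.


Align and subtract column by column (LSB to MSB, borrowing when needed):
  101011001
- 000110101
  ---------
  col 0: (1 - 0 borrow-in) - 1 → 1 - 1 = 0, borrow out 0
  col 1: (0 - 0 borrow-in) - 0 → 0 - 0 = 0, borrow out 0
  col 2: (0 - 0 borrow-in) - 1 → borrow from next column: (0+2) - 1 = 1, borrow out 1
  col 3: (1 - 1 borrow-in) - 0 → 0 - 0 = 0, borrow out 0
  col 4: (1 - 0 borrow-in) - 1 → 1 - 1 = 0, borrow out 0
  col 5: (0 - 0 borrow-in) - 1 → borrow from next column: (0+2) - 1 = 1, borrow out 1
  col 6: (1 - 1 borrow-in) - 0 → 0 - 0 = 0, borrow out 0
  col 7: (0 - 0 borrow-in) - 0 → 0 - 0 = 0, borrow out 0
  col 8: (1 - 0 borrow-in) - 0 → 1 - 0 = 1, borrow out 0
Reading bits MSB→LSB: 100100100
Strip leading zeros: 100100100
= 100100100


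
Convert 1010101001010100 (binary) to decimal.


Positional values:
Bit 2: 1 × 2^2 = 4
Bit 4: 1 × 2^4 = 16
Bit 6: 1 × 2^6 = 64
Bit 9: 1 × 2^9 = 512
Bit 11: 1 × 2^11 = 2048
Bit 13: 1 × 2^13 = 8192
Bit 15: 1 × 2^15 = 32768
Sum = 4 + 16 + 64 + 512 + 2048 + 8192 + 32768
= 43604


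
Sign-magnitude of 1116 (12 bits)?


Sign bit: 0 (positive)
Magnitude: 1116 = 10001011100
= 010001011100


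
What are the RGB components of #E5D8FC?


Hex: #E5D8FC
R = E5₁₆ = 229
G = D8₁₆ = 216
B = FC₁₆ = 252
= RGB(229, 216, 252)


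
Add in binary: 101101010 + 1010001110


Align and add column by column (LSB to MSB, carry propagating):
  00101101010
+ 01010001110
  -----------
  col 0: 0 + 0 + 0 (carry in) = 0 → bit 0, carry out 0
  col 1: 1 + 1 + 0 (carry in) = 2 → bit 0, carry out 1
  col 2: 0 + 1 + 1 (carry in) = 2 → bit 0, carry out 1
  col 3: 1 + 1 + 1 (carry in) = 3 → bit 1, carry out 1
  col 4: 0 + 0 + 1 (carry in) = 1 → bit 1, carry out 0
  col 5: 1 + 0 + 0 (carry in) = 1 → bit 1, carry out 0
  col 6: 1 + 0 + 0 (carry in) = 1 → bit 1, carry out 0
  col 7: 0 + 1 + 0 (carry in) = 1 → bit 1, carry out 0
  col 8: 1 + 0 + 0 (carry in) = 1 → bit 1, carry out 0
  col 9: 0 + 1 + 0 (carry in) = 1 → bit 1, carry out 0
  col 10: 0 + 0 + 0 (carry in) = 0 → bit 0, carry out 0
Reading bits MSB→LSB: 01111111000
Strip leading zeros: 1111111000
= 1111111000


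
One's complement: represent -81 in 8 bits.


Original: 01010001
Invert all bits:
  bit 0: 0 → 1
  bit 1: 1 → 0
  bit 2: 0 → 1
  bit 3: 1 → 0
  bit 4: 0 → 1
  bit 5: 0 → 1
  bit 6: 0 → 1
  bit 7: 1 → 0
= 10101110


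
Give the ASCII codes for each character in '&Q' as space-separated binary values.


String: '&Q'  (2 characters)
Per-character ASCII lookup:
  '&': special character: '&' = 38 → 100110
  'Q': uppercase starts at 65: 'Q' = 65 + 16 = 81 → 1010001
= 100110 1010001


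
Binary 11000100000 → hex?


Group into 4-bit nibbles: 011000100000
  0110 = 6
  0010 = 2
  0000 = 0
= 0x620


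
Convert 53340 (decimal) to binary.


Divide by 2 repeatedly:
53340 ÷ 2 = 26670 remainder 0
26670 ÷ 2 = 13335 remainder 0
13335 ÷ 2 = 6667 remainder 1
6667 ÷ 2 = 3333 remainder 1
3333 ÷ 2 = 1666 remainder 1
1666 ÷ 2 = 833 remainder 0
833 ÷ 2 = 416 remainder 1
416 ÷ 2 = 208 remainder 0
208 ÷ 2 = 104 remainder 0
104 ÷ 2 = 52 remainder 0
52 ÷ 2 = 26 remainder 0
26 ÷ 2 = 13 remainder 0
13 ÷ 2 = 6 remainder 1
6 ÷ 2 = 3 remainder 0
3 ÷ 2 = 1 remainder 1
1 ÷ 2 = 0 remainder 1
Reading remainders bottom-up:
= 1101000001011100


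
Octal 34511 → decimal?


Positional values:
Position 0: 1 × 8^0 = 1
Position 1: 1 × 8^1 = 8
Position 2: 5 × 8^2 = 320
Position 3: 4 × 8^3 = 2048
Position 4: 3 × 8^4 = 12288
Sum = 1 + 8 + 320 + 2048 + 12288
= 14665


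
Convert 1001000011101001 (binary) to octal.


Group into 3-bit groups: 001001000011101001
  001 = 1
  001 = 1
  000 = 0
  011 = 3
  101 = 5
  001 = 1
= 0o110351


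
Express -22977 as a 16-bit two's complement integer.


Original: 0101100111000001
Step 1 - Invert all bits: 1010011000111110
Step 2 - Add 1: 1010011000111110 + 1
= 1010011000111111 (represents -22977)


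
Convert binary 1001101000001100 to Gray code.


Binary: 1001101000001100
Gray code: G = B XOR (B >> 1)
B >> 1 = 0100110100000110
1001101000001100 XOR 0100110100000110:
  1 XOR 0 = 1
  0 XOR 1 = 1
  0 XOR 0 = 0
  1 XOR 0 = 1
  1 XOR 1 = 0
  0 XOR 1 = 1
  1 XOR 0 = 1
  0 XOR 1 = 1
  0 XOR 0 = 0
  0 XOR 0 = 0
  0 XOR 0 = 0
  0 XOR 0 = 0
  1 XOR 0 = 1
  1 XOR 1 = 0
  0 XOR 1 = 1
  0 XOR 0 = 0
= 1101011100001010


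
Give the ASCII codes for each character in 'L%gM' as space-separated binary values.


String: 'L%gM'  (4 characters)
Per-character ASCII lookup:
  'L': uppercase starts at 65: 'L' = 65 + 11 = 76 → 1001100
  '%': special character: '%' = 37 → 100101
  'g': lowercase starts at 97: 'g' = 97 + 6 = 103 → 1100111
  'M': uppercase starts at 65: 'M' = 65 + 12 = 77 → 1001101
= 1001100 100101 1100111 1001101


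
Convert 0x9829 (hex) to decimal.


Positional values:
Position 0: 9 × 16^0 = 9 × 1 = 9
Position 1: 2 × 16^1 = 2 × 16 = 32
Position 2: 8 × 16^2 = 8 × 256 = 2048
Position 3: 9 × 16^3 = 9 × 4096 = 36864
Sum = 9 + 32 + 2048 + 36864
= 38953


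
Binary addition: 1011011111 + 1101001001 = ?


Align and add column by column (LSB to MSB, carry propagating):
  01011011111
+ 01101001001
  -----------
  col 0: 1 + 1 + 0 (carry in) = 2 → bit 0, carry out 1
  col 1: 1 + 0 + 1 (carry in) = 2 → bit 0, carry out 1
  col 2: 1 + 0 + 1 (carry in) = 2 → bit 0, carry out 1
  col 3: 1 + 1 + 1 (carry in) = 3 → bit 1, carry out 1
  col 4: 1 + 0 + 1 (carry in) = 2 → bit 0, carry out 1
  col 5: 0 + 0 + 1 (carry in) = 1 → bit 1, carry out 0
  col 6: 1 + 1 + 0 (carry in) = 2 → bit 0, carry out 1
  col 7: 1 + 0 + 1 (carry in) = 2 → bit 0, carry out 1
  col 8: 0 + 1 + 1 (carry in) = 2 → bit 0, carry out 1
  col 9: 1 + 1 + 1 (carry in) = 3 → bit 1, carry out 1
  col 10: 0 + 0 + 1 (carry in) = 1 → bit 1, carry out 0
Reading bits MSB→LSB: 11000101000
Strip leading zeros: 11000101000
= 11000101000


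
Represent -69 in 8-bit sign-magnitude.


Sign bit: 1 (negative)
Magnitude: 69 = 1000101
= 11000101


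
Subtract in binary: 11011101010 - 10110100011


Align and subtract column by column (LSB to MSB, borrowing when needed):
  11011101010
- 10110100011
  -----------
  col 0: (0 - 0 borrow-in) - 1 → borrow from next column: (0+2) - 1 = 1, borrow out 1
  col 1: (1 - 1 borrow-in) - 1 → borrow from next column: (0+2) - 1 = 1, borrow out 1
  col 2: (0 - 1 borrow-in) - 0 → borrow from next column: (-1+2) - 0 = 1, borrow out 1
  col 3: (1 - 1 borrow-in) - 0 → 0 - 0 = 0, borrow out 0
  col 4: (0 - 0 borrow-in) - 0 → 0 - 0 = 0, borrow out 0
  col 5: (1 - 0 borrow-in) - 1 → 1 - 1 = 0, borrow out 0
  col 6: (1 - 0 borrow-in) - 0 → 1 - 0 = 1, borrow out 0
  col 7: (1 - 0 borrow-in) - 1 → 1 - 1 = 0, borrow out 0
  col 8: (0 - 0 borrow-in) - 1 → borrow from next column: (0+2) - 1 = 1, borrow out 1
  col 9: (1 - 1 borrow-in) - 0 → 0 - 0 = 0, borrow out 0
  col 10: (1 - 0 borrow-in) - 1 → 1 - 1 = 0, borrow out 0
Reading bits MSB→LSB: 00101000111
Strip leading zeros: 101000111
= 101000111


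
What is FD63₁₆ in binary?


Each hex digit → 4 binary bits:
  F = 1111
  D = 1101
  6 = 0110
  3 = 0011
Concatenate: 1111 1101 0110 0011
= 1111110101100011


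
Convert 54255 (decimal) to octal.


Divide by 8 repeatedly:
54255 ÷ 8 = 6781 remainder 7
6781 ÷ 8 = 847 remainder 5
847 ÷ 8 = 105 remainder 7
105 ÷ 8 = 13 remainder 1
13 ÷ 8 = 1 remainder 5
1 ÷ 8 = 0 remainder 1
Reading remainders bottom-up:
= 0o151757


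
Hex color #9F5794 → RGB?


Hex: #9F5794
R = 9F₁₆ = 159
G = 57₁₆ = 87
B = 94₁₆ = 148
= RGB(159, 87, 148)


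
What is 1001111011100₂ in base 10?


Positional values:
Bit 2: 1 × 2^2 = 4
Bit 3: 1 × 2^3 = 8
Bit 4: 1 × 2^4 = 16
Bit 6: 1 × 2^6 = 64
Bit 7: 1 × 2^7 = 128
Bit 8: 1 × 2^8 = 256
Bit 9: 1 × 2^9 = 512
Bit 12: 1 × 2^12 = 4096
Sum = 4 + 8 + 16 + 64 + 128 + 256 + 512 + 4096
= 5084


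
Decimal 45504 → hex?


Divide by 16 repeatedly:
45504 ÷ 16 = 2844 remainder 0 (0)
2844 ÷ 16 = 177 remainder 12 (C)
177 ÷ 16 = 11 remainder 1 (1)
11 ÷ 16 = 0 remainder 11 (B)
Reading remainders bottom-up:
= 0xB1C0


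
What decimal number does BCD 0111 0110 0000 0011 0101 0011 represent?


Each 4-bit group → digit:
  0111 → 7
  0110 → 6
  0000 → 0
  0011 → 3
  0101 → 5
  0011 → 3
= 760353


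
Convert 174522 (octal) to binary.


Each octal digit → 3 binary bits:
  1 = 001
  7 = 111
  4 = 100
  5 = 101
  2 = 010
  2 = 010
Concatenate: 001 111 100 101 010 010
= 001111100101010010


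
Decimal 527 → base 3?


Divide by 3 repeatedly:
527 ÷ 3 = 175 remainder 2
175 ÷ 3 = 58 remainder 1
58 ÷ 3 = 19 remainder 1
19 ÷ 3 = 6 remainder 1
6 ÷ 3 = 2 remainder 0
2 ÷ 3 = 0 remainder 2
Reading remainders bottom-up:
= 201112


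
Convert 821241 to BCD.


Each digit → 4-bit binary:
  8 → 1000
  2 → 0010
  1 → 0001
  2 → 0010
  4 → 0100
  1 → 0001
= 1000 0010 0001 0010 0100 0001


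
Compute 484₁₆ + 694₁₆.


Align and add column by column (LSB to MSB, each column mod 16 with carry):
  0484
+ 0694
  ----
  col 0: 4(4) + 4(4) + 0 (carry in) = 8 → 8(8), carry out 0
  col 1: 8(8) + 9(9) + 0 (carry in) = 17 → 1(1), carry out 1
  col 2: 4(4) + 6(6) + 1 (carry in) = 11 → B(11), carry out 0
  col 3: 0(0) + 0(0) + 0 (carry in) = 0 → 0(0), carry out 0
Reading digits MSB→LSB: 0B18
Strip leading zeros: B18
= 0xB18


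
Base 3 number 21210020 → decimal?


Positional values (base 3):
  0 × 3^0 = 0 × 1 = 0
  2 × 3^1 = 2 × 3 = 6
  0 × 3^2 = 0 × 9 = 0
  0 × 3^3 = 0 × 27 = 0
  1 × 3^4 = 1 × 81 = 81
  2 × 3^5 = 2 × 243 = 486
  1 × 3^6 = 1 × 729 = 729
  2 × 3^7 = 2 × 2187 = 4374
Sum = 0 + 6 + 0 + 0 + 81 + 486 + 729 + 4374
= 5676


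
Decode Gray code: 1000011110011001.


Gray code: 1000011110011001
MSB stays the same: 1
Each subsequent bit = prev_binary XOR current_gray:
  B[1] = 1 XOR 0 = 1
  B[2] = 1 XOR 0 = 1
  B[3] = 1 XOR 0 = 1
  B[4] = 1 XOR 0 = 1
  B[5] = 1 XOR 1 = 0
  B[6] = 0 XOR 1 = 1
  B[7] = 1 XOR 1 = 0
  B[8] = 0 XOR 1 = 1
  B[9] = 1 XOR 0 = 1
  B[10] = 1 XOR 0 = 1
  B[11] = 1 XOR 1 = 0
  B[12] = 0 XOR 1 = 1
  B[13] = 1 XOR 0 = 1
  B[14] = 1 XOR 0 = 1
  B[15] = 1 XOR 1 = 0
= 1111101011101110 (64238 decimal)


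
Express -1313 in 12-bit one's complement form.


Original: 010100100001
Invert all bits:
  bit 0: 0 → 1
  bit 1: 1 → 0
  bit 2: 0 → 1
  bit 3: 1 → 0
  bit 4: 0 → 1
  bit 5: 0 → 1
  bit 6: 1 → 0
  bit 7: 0 → 1
  bit 8: 0 → 1
  bit 9: 0 → 1
  bit 10: 0 → 1
  bit 11: 1 → 0
= 101011011110


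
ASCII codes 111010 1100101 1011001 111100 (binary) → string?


Codes (binary): 111010 1100101 1011001 111100
Per-code ASCII lookup:
  111010 = 58  (special character) → ':'
  1100101 = 101  (range 97-122: lowercase, 101 - 97 = 4) → 'e'
  1011001 = 89  (range 65-90: uppercase, 89 - 65 = 24) → 'Y'
  111100 = 60  (special character) → '<'
= ':eY<'


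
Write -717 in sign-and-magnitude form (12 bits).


Sign bit: 1 (negative)
Magnitude: 717 = 01011001101
= 101011001101


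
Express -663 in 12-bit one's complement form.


Original: 001010010111
Invert all bits:
  bit 0: 0 → 1
  bit 1: 0 → 1
  bit 2: 1 → 0
  bit 3: 0 → 1
  bit 4: 1 → 0
  bit 5: 0 → 1
  bit 6: 0 → 1
  bit 7: 1 → 0
  bit 8: 0 → 1
  bit 9: 1 → 0
  bit 10: 1 → 0
  bit 11: 1 → 0
= 110101101000


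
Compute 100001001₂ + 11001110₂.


Align and add column by column (LSB to MSB, carry propagating):
  0100001001
+ 0011001110
  ----------
  col 0: 1 + 0 + 0 (carry in) = 1 → bit 1, carry out 0
  col 1: 0 + 1 + 0 (carry in) = 1 → bit 1, carry out 0
  col 2: 0 + 1 + 0 (carry in) = 1 → bit 1, carry out 0
  col 3: 1 + 1 + 0 (carry in) = 2 → bit 0, carry out 1
  col 4: 0 + 0 + 1 (carry in) = 1 → bit 1, carry out 0
  col 5: 0 + 0 + 0 (carry in) = 0 → bit 0, carry out 0
  col 6: 0 + 1 + 0 (carry in) = 1 → bit 1, carry out 0
  col 7: 0 + 1 + 0 (carry in) = 1 → bit 1, carry out 0
  col 8: 1 + 0 + 0 (carry in) = 1 → bit 1, carry out 0
  col 9: 0 + 0 + 0 (carry in) = 0 → bit 0, carry out 0
Reading bits MSB→LSB: 0111010111
Strip leading zeros: 111010111
= 111010111


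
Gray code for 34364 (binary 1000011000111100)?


Binary: 1000011000111100
Gray code: G = B XOR (B >> 1)
B >> 1 = 0100001100011110
1000011000111100 XOR 0100001100011110:
  1 XOR 0 = 1
  0 XOR 1 = 1
  0 XOR 0 = 0
  0 XOR 0 = 0
  0 XOR 0 = 0
  1 XOR 0 = 1
  1 XOR 1 = 0
  0 XOR 1 = 1
  0 XOR 0 = 0
  0 XOR 0 = 0
  1 XOR 0 = 1
  1 XOR 1 = 0
  1 XOR 1 = 0
  1 XOR 1 = 0
  0 XOR 1 = 1
  0 XOR 0 = 0
= 1100010100100010


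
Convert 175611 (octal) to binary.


Each octal digit → 3 binary bits:
  1 = 001
  7 = 111
  5 = 101
  6 = 110
  1 = 001
  1 = 001
Concatenate: 001 111 101 110 001 001
= 001111101110001001


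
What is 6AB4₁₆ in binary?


Each hex digit → 4 binary bits:
  6 = 0110
  A = 1010
  B = 1011
  4 = 0100
Concatenate: 0110 1010 1011 0100
= 0110101010110100


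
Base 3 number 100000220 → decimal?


Positional values (base 3):
  0 × 3^0 = 0 × 1 = 0
  2 × 3^1 = 2 × 3 = 6
  2 × 3^2 = 2 × 9 = 18
  0 × 3^3 = 0 × 27 = 0
  0 × 3^4 = 0 × 81 = 0
  0 × 3^5 = 0 × 243 = 0
  0 × 3^6 = 0 × 729 = 0
  0 × 3^7 = 0 × 2187 = 0
  1 × 3^8 = 1 × 6561 = 6561
Sum = 0 + 6 + 18 + 0 + 0 + 0 + 0 + 0 + 6561
= 6585


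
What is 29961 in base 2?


Divide by 2 repeatedly:
29961 ÷ 2 = 14980 remainder 1
14980 ÷ 2 = 7490 remainder 0
7490 ÷ 2 = 3745 remainder 0
3745 ÷ 2 = 1872 remainder 1
1872 ÷ 2 = 936 remainder 0
936 ÷ 2 = 468 remainder 0
468 ÷ 2 = 234 remainder 0
234 ÷ 2 = 117 remainder 0
117 ÷ 2 = 58 remainder 1
58 ÷ 2 = 29 remainder 0
29 ÷ 2 = 14 remainder 1
14 ÷ 2 = 7 remainder 0
7 ÷ 2 = 3 remainder 1
3 ÷ 2 = 1 remainder 1
1 ÷ 2 = 0 remainder 1
Reading remainders bottom-up:
= 111010100001001
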